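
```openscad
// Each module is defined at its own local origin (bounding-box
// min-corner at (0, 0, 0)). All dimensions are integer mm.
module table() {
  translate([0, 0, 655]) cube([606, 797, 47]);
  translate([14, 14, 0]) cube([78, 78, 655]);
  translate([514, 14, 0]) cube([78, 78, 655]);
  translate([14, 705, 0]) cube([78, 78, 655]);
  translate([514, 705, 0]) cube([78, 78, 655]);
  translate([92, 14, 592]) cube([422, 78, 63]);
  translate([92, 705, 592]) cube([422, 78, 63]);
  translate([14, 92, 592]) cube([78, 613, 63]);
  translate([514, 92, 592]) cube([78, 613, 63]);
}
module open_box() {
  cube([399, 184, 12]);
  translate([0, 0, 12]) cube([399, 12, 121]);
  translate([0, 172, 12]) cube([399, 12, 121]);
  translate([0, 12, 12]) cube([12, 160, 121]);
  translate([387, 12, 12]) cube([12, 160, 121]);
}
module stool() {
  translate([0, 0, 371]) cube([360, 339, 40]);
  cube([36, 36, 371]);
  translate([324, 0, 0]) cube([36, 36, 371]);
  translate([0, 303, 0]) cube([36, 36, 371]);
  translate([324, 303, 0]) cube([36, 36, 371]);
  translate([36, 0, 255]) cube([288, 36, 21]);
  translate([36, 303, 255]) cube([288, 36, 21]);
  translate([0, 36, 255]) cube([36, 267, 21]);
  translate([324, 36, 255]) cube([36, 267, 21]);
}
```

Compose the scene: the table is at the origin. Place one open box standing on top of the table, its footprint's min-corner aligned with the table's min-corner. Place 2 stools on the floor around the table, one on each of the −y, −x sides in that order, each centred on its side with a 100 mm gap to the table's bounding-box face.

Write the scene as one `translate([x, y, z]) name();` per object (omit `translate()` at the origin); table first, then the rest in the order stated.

table();
translate([0, 0, 702]) open_box();
translate([123, -439, 0]) stool();
translate([-460, 229, 0]) stool();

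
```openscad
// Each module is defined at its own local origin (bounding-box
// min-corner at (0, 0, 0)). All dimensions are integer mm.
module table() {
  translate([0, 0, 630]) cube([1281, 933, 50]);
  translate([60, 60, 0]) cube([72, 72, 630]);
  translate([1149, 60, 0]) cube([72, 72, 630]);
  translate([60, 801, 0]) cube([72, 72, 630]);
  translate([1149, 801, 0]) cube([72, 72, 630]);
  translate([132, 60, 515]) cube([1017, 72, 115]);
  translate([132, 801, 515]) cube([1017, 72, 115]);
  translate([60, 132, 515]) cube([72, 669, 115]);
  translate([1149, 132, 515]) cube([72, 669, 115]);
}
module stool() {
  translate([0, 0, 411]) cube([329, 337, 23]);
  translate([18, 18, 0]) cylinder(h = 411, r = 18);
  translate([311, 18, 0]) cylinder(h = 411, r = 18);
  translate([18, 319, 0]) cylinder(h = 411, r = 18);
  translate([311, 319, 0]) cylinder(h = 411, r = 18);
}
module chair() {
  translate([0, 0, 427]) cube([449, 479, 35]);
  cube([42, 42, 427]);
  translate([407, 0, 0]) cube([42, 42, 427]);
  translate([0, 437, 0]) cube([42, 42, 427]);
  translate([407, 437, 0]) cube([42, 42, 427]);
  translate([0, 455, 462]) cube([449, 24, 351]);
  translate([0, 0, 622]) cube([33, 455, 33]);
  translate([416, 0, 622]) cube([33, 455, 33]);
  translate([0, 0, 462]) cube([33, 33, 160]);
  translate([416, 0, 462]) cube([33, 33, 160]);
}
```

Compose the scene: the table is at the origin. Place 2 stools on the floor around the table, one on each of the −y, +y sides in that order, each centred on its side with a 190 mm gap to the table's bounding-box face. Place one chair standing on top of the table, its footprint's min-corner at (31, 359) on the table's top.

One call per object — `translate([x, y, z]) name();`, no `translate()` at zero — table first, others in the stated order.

table();
translate([476, -527, 0]) stool();
translate([476, 1123, 0]) stool();
translate([31, 359, 680]) chair();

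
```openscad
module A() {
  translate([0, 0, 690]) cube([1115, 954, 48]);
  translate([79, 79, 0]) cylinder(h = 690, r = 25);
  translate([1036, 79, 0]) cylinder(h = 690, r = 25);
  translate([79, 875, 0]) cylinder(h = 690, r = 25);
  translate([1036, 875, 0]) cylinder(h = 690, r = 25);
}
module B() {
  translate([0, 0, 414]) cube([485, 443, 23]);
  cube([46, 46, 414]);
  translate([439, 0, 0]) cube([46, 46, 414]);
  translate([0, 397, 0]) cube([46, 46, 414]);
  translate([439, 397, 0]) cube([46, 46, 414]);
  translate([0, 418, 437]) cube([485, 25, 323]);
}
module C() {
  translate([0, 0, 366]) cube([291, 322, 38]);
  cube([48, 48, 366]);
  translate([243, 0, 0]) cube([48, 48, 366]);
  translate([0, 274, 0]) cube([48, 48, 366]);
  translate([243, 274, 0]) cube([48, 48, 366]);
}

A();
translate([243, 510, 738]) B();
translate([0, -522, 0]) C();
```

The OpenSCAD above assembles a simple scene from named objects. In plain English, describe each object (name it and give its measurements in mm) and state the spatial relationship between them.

A is a table: top 1115 mm (x) × 954 mm (y), 48 mm thick, upper face at z = 738 mm, on four round legs of 50 mm diameter, each leg's bounding box inset 54 mm from the nearest pair of top edges, running from z = 0 to the bottom of the top.

B is a chair. The seat is a 485×443×23 mm slab with its top at z = 437 mm, on four 46×46 mm corner legs (flush with the seat edges, standing on z = 0). A flat backrest 25 mm thick, 323 mm tall, spans the full seat width and rises from the seat top along its +y edge, rear face flush with the rear of the seat.

C is a four-legged stool. The seat is 291×322 mm, 38 mm thick, top at z = 404 mm. It stands on four square legs, each 48×48 mm in cross-section, from z = 0 to the seat underside, each flush with a corner of the seat.

The chair is on top of the table. The stool is on the floor beside the table on its −y side.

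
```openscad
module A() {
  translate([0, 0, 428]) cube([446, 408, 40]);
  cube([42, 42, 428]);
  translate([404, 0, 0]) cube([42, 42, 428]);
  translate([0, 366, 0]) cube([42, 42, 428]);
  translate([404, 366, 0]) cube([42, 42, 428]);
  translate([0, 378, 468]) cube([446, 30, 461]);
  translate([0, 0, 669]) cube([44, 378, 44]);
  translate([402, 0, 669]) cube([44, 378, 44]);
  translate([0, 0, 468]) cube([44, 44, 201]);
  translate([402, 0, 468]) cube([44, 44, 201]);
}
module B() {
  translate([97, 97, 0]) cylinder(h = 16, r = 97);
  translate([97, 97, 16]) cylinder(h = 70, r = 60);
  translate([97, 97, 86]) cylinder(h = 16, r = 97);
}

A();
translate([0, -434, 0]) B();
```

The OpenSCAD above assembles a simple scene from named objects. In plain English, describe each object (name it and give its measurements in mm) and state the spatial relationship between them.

A is a chair: 446×408 mm seat, 40 mm thick, top at z = 468 mm, on four 42 mm square corner legs flush with the seat edges. A 30 mm thick backrest slab spans the full seat width, extending 461 mm above the seat top, its back face flush with the seat's +y edge. Two armrests of 44×44 mm section run along each side from the seat's front edge to the front of the backrest, top faces 245 mm above the seat top and outer faces flush with the seat's x-edges; a 44×44 mm post under the front of each armrest stands on the seat at the front corner.

B is a spool: two coaxial disc flanges of radius 97 mm and thickness 16 mm, joined by a core cylinder of radius 60 mm and height 70 mm. The lower flange rests on z = 0 and the three cylinders share a vertical axis.

The spool is on the floor beside the chair on its −y side.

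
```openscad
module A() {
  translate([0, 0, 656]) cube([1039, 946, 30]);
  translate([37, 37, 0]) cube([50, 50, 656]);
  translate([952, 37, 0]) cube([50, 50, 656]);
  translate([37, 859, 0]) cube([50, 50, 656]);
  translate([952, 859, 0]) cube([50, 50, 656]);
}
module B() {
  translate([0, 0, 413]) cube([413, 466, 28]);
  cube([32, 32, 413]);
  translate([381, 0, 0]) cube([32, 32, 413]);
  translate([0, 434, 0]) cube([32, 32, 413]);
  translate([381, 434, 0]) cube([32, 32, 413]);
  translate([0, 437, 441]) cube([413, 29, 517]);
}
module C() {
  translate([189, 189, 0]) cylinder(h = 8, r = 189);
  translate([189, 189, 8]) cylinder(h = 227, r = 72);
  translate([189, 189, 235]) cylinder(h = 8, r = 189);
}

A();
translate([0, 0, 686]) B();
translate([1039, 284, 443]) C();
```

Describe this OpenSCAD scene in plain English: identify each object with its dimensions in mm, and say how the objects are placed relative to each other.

A is a table with a 1039×946 mm rectangular top, 30 mm thick, top surface at z = 686 mm, supported by four 50×50 mm square legs, each inset 37 mm from the nearest pair of top edges, running from the floor.

B is a chair. The seat is a 413×466×28 mm slab with its top at z = 441 mm, on four 32×32 mm corner legs (flush with the seat edges, standing on z = 0). A flat backrest 29 mm thick, 517 mm tall, spans the full seat width and rises from the seat top along its +y edge, rear face flush with the rear of the seat.

C is a spool: two coaxial disc flanges of radius 189 mm and thickness 8 mm, joined by a core cylinder of radius 72 mm and height 227 mm. The lower flange rests on z = 0 and the three cylinders share a vertical axis.

The chair is on top of the table. The spool is beside the table with their tops flush at z = 686.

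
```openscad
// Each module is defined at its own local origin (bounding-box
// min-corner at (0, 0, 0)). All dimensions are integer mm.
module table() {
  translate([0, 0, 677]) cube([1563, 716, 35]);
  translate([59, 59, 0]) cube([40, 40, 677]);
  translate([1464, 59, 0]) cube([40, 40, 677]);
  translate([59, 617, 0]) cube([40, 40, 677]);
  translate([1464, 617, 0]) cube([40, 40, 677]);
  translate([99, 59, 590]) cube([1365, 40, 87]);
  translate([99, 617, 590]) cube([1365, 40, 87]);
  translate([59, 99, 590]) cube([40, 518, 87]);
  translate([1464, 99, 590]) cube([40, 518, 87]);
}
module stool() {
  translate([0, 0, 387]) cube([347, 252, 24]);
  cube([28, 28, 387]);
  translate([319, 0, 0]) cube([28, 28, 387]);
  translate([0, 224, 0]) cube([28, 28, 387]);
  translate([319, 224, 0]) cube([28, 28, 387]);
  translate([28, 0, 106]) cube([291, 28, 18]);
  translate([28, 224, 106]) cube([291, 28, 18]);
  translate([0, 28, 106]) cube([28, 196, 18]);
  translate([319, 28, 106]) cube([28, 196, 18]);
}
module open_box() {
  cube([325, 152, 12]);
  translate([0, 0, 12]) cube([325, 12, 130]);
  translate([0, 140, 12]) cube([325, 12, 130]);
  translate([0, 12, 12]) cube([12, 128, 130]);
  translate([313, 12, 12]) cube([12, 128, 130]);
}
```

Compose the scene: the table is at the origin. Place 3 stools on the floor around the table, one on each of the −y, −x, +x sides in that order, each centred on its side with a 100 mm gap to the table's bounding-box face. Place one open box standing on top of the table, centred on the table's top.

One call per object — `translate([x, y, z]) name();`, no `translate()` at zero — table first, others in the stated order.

table();
translate([608, -352, 0]) stool();
translate([-447, 232, 0]) stool();
translate([1663, 232, 0]) stool();
translate([619, 282, 712]) open_box();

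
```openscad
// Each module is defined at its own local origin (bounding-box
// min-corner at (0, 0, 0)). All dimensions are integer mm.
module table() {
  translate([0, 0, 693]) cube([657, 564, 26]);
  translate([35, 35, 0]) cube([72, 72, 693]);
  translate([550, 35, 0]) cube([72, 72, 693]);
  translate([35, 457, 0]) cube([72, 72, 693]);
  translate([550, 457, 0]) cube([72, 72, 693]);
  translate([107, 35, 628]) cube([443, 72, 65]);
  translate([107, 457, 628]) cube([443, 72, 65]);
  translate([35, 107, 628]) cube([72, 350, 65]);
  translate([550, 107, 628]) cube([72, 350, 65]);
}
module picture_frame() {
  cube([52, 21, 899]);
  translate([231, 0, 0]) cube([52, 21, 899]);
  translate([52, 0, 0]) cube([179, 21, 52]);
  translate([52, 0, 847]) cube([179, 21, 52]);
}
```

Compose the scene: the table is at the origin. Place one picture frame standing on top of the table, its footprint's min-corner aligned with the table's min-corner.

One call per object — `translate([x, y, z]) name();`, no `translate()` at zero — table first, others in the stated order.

table();
translate([0, 0, 719]) picture_frame();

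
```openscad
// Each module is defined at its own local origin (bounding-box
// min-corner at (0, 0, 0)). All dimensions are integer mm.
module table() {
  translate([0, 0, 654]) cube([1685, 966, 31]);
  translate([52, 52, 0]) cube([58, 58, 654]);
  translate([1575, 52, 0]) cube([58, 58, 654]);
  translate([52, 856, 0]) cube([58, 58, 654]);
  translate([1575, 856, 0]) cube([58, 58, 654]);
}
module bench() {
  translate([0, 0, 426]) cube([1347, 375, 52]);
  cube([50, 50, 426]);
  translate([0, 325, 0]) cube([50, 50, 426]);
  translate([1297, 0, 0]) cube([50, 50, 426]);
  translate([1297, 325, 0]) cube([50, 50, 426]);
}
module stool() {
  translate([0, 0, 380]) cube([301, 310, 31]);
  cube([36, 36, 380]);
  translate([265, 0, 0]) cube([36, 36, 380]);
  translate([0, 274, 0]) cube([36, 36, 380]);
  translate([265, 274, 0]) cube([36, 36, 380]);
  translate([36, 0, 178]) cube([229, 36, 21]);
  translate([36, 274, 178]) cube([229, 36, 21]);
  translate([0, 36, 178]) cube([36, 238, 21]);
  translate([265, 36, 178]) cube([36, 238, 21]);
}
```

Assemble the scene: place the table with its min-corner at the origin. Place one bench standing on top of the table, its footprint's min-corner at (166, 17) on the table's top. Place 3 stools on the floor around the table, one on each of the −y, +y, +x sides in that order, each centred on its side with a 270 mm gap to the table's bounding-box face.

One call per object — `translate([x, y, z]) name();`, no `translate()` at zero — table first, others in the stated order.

table();
translate([166, 17, 685]) bench();
translate([692, -580, 0]) stool();
translate([692, 1236, 0]) stool();
translate([1955, 328, 0]) stool();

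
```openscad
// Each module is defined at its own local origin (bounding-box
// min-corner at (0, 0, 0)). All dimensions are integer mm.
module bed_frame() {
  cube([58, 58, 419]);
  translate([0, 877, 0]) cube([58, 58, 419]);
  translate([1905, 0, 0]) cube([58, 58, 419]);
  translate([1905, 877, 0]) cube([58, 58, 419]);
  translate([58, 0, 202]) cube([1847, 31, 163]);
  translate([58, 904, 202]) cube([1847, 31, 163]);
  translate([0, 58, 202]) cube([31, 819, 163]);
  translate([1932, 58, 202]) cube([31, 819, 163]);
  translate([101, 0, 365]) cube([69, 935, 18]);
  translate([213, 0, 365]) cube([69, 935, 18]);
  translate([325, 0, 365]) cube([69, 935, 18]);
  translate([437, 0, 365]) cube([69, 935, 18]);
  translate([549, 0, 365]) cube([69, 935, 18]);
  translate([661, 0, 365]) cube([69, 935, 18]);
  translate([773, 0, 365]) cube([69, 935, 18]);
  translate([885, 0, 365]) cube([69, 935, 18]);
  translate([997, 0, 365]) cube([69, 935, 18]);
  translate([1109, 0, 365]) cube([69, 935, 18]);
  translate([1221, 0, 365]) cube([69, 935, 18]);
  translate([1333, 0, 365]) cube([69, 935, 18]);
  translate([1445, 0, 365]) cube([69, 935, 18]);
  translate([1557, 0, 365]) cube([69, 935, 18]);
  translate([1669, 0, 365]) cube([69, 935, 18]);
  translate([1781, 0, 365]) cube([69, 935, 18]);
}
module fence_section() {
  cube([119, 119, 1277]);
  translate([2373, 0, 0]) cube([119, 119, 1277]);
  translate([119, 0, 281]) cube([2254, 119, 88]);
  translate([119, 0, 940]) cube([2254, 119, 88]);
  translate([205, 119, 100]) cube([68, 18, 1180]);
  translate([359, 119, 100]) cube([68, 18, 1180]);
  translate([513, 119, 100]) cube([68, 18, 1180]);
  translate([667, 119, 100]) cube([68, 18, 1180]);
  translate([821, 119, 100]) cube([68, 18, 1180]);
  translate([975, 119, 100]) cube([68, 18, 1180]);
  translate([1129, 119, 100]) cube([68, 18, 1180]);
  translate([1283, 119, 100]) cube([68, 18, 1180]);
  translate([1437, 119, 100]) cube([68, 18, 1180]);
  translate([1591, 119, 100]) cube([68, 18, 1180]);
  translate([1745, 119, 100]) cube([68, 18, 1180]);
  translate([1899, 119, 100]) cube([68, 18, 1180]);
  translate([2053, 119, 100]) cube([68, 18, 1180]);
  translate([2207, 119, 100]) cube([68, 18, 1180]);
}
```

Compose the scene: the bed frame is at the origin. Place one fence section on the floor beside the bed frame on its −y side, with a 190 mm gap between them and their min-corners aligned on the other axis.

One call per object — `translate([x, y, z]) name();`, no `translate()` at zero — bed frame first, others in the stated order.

bed_frame();
translate([0, -327, 0]) fence_section();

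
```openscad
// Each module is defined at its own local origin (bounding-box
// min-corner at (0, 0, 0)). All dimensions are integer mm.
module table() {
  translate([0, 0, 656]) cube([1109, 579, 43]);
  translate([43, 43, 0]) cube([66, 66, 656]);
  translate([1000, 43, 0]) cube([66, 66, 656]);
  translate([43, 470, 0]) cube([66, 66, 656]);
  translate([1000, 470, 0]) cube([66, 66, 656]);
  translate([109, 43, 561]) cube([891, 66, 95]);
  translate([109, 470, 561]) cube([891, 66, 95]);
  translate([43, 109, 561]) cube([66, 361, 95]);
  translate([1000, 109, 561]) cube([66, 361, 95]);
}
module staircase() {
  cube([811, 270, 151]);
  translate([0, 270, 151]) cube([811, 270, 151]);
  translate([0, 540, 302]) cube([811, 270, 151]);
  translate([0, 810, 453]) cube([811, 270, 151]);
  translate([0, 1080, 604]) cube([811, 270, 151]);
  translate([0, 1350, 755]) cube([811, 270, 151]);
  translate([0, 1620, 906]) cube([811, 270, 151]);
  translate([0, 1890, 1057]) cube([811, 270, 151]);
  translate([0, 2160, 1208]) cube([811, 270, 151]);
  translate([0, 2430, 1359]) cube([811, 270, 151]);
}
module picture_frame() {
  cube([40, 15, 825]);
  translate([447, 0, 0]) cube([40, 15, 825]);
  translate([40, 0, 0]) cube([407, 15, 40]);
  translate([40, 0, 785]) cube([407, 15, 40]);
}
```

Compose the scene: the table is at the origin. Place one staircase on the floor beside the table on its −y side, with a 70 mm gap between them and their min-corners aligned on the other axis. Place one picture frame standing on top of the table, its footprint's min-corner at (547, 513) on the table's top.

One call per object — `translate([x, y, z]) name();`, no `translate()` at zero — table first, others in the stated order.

table();
translate([0, -2770, 0]) staircase();
translate([547, 513, 699]) picture_frame();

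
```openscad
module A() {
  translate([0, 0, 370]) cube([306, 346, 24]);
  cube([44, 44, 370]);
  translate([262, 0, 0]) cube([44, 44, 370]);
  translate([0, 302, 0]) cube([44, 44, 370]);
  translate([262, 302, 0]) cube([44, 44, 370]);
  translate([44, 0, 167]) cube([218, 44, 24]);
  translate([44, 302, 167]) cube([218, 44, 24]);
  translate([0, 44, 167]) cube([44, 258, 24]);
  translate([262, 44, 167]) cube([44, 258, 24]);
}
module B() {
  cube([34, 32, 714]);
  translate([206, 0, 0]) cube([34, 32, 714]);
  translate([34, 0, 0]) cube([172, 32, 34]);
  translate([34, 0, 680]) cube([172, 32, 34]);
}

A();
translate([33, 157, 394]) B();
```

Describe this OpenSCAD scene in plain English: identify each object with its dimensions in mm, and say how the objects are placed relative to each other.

A is a four-legged stool. The seat is a 306×346×24 mm slab whose top surface is at z = 394 mm; four square legs, each 44×44 mm in cross-section, run from the floor (z = 0) to the underside of the seat, each flush with a corner of the seat. Four stretchers, 44 mm wide and 24 mm tall, connect adjacent legs with their undersides at z = 167 mm, each running between the inner faces of the legs it joins and aligned with the legs' outer faces on the other axis.

B is a picture frame with a 172×646 mm rectangular opening (x by z) and a uniform 34 mm border on every side. Frame depth is 32 mm along y. It is built from two vertical stiles running the full outside height and two horizontal rails spanning the gap between the stiles.

The picture frame is on top of the stool, centred.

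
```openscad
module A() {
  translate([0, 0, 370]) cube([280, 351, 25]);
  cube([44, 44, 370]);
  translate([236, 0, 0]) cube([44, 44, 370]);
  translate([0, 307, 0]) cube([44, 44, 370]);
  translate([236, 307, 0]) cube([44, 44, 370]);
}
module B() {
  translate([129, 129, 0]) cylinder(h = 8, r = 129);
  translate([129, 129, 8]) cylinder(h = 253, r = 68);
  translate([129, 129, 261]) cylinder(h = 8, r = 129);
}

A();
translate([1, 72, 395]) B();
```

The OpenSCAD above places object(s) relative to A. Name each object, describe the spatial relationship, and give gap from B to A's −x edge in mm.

A is a stool. B is a spool. The spool is on top of the stool. The gap from the spool to the stool's −x edge is 1 mm.

The spool's min-x is at 1; the stool's min-x is 0; gap = 1 mm.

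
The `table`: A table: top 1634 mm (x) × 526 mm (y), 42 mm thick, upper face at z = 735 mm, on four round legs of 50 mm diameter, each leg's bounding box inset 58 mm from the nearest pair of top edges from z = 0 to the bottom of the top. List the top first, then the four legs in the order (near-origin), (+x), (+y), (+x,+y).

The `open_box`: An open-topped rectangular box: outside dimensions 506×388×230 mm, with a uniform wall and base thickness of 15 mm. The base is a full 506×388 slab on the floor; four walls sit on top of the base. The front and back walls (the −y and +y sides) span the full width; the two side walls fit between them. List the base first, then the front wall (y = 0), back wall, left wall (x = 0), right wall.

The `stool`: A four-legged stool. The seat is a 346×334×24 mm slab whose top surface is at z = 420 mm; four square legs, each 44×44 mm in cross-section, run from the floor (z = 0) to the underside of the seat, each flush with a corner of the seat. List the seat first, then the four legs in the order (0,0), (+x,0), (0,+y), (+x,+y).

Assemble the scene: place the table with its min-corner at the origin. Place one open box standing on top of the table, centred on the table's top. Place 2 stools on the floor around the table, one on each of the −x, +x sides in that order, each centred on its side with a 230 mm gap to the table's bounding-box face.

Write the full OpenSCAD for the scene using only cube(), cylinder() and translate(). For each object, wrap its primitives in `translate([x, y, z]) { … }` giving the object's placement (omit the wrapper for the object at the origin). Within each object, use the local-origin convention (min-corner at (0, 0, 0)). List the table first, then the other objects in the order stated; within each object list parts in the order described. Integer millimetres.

translate([0, 0, 693]) cube([1634, 526, 42]);
translate([83, 83, 0]) cylinder(h = 693, r = 25);
translate([1551, 83, 0]) cylinder(h = 693, r = 25);
translate([83, 443, 0]) cylinder(h = 693, r = 25);
translate([1551, 443, 0]) cylinder(h = 693, r = 25);
translate([564, 69, 735]) {
  cube([506, 388, 15]);
  translate([0, 0, 15]) cube([506, 15, 215]);
  translate([0, 373, 15]) cube([506, 15, 215]);
  translate([0, 15, 15]) cube([15, 358, 215]);
  translate([491, 15, 15]) cube([15, 358, 215]);
}
translate([-576, 96, 0]) {
  translate([0, 0, 396]) cube([346, 334, 24]);
  cube([44, 44, 396]);
  translate([302, 0, 0]) cube([44, 44, 396]);
  translate([0, 290, 0]) cube([44, 44, 396]);
  translate([302, 290, 0]) cube([44, 44, 396]);
}
translate([1864, 96, 0]) {
  translate([0, 0, 396]) cube([346, 334, 24]);
  cube([44, 44, 396]);
  translate([302, 0, 0]) cube([44, 44, 396]);
  translate([0, 290, 0]) cube([44, 44, 396]);
  translate([302, 290, 0]) cube([44, 44, 396]);
}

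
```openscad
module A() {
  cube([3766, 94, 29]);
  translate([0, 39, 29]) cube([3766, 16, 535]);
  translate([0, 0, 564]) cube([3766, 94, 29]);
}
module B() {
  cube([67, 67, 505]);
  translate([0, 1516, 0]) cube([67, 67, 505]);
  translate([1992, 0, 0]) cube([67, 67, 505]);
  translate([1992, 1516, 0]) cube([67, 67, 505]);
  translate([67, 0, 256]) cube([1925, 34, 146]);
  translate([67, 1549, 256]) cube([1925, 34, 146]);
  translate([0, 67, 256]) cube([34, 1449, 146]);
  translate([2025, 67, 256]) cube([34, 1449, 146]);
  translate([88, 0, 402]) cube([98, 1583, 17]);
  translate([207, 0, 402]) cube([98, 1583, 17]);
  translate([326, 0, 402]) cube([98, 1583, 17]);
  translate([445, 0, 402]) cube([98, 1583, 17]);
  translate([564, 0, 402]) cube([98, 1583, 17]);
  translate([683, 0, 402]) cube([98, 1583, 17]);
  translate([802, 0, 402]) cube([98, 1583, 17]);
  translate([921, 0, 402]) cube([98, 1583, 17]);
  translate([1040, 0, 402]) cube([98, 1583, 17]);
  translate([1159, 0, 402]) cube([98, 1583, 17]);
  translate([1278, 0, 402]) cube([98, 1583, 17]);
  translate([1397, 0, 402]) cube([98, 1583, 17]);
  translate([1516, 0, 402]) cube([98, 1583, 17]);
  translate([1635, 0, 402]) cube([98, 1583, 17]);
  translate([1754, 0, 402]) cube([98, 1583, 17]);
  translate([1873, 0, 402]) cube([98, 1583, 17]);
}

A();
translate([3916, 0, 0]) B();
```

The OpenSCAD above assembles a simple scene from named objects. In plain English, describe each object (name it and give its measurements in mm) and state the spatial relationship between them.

A is an I-beam lying along x, 3766 mm long. Overall section height 593 mm. Two flanges 94 mm wide (y) and 29 mm thick, one on the floor and one at the top; a web 16 mm thick runs between them, centred on the flange width.

B is a bed frame 2059 mm long (x) by 1583 mm wide (y). Four 67×67 mm corner posts, 505 mm tall, at the corners of the footprint. Four rails of 34 mm thickness and 146 mm height run between adjacent posts with their undersides at z = 256 mm, their outer faces flush with the outside of the frame (the two x-running rails run between the posts' inner faces; the two y-running rails run between the posts' inner faces). 16 slats, each 98 mm wide (x) and 17 mm thick, lie across the top of the two x-running rails, running the full 1583 mm width of the frame in y; the slats are evenly spaced along x between the inner faces of the end posts with equal gaps (rounded down to the nearest mm) at the −x end and between each pair — any rounding remainder accumulates at the +x end.

The bed frame is on the floor beside the I-beam on its +x side.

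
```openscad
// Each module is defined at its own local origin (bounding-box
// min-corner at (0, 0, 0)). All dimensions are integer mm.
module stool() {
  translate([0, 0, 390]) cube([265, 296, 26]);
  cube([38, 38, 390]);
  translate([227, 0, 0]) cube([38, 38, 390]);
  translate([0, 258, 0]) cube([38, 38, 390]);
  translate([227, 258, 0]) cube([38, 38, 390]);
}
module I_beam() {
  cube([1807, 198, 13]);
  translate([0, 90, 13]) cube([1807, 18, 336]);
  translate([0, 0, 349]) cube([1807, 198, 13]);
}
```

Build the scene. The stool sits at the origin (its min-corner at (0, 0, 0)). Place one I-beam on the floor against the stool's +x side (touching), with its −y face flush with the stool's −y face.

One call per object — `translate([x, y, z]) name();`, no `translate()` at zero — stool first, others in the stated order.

stool();
translate([265, 0, 0]) I_beam();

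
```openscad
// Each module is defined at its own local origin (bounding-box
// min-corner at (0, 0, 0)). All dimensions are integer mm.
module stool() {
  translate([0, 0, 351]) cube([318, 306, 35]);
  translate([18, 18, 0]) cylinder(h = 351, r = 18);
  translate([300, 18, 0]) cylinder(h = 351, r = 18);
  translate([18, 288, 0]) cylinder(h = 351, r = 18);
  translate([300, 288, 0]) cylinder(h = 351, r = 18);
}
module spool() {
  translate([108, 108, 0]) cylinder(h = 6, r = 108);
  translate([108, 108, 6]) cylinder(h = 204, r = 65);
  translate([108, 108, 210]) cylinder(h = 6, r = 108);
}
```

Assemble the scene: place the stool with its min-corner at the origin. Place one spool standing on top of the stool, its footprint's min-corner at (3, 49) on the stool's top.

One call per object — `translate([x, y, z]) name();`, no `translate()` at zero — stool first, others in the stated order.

stool();
translate([3, 49, 386]) spool();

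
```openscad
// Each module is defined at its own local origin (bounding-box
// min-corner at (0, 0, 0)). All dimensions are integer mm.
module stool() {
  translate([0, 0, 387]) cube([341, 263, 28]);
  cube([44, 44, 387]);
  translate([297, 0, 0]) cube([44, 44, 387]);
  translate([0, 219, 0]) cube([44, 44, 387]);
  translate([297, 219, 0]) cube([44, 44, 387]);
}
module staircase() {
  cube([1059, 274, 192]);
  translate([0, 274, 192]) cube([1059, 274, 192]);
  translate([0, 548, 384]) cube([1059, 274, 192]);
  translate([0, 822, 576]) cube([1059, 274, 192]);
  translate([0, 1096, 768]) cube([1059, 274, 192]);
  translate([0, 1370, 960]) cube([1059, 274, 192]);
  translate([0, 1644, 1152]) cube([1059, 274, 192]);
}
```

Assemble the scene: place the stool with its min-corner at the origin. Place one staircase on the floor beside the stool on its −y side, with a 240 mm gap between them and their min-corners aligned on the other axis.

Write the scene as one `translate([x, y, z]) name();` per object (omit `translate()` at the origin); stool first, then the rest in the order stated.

stool();
translate([0, -2158, 0]) staircase();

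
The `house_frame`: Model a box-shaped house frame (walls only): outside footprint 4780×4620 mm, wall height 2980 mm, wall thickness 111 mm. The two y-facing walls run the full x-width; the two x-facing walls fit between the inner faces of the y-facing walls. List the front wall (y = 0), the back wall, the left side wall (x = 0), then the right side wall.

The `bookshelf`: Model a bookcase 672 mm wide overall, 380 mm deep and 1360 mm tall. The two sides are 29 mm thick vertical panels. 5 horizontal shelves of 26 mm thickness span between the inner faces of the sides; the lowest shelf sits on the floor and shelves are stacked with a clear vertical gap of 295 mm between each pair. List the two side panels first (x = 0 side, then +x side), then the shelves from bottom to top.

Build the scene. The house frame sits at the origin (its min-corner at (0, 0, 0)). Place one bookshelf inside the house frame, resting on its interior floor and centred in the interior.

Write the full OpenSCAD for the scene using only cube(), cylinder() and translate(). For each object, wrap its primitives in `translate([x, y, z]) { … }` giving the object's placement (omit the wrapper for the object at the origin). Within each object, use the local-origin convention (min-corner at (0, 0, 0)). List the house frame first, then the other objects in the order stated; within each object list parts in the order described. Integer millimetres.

cube([4780, 111, 2980]);
translate([0, 4509, 0]) cube([4780, 111, 2980]);
translate([0, 111, 0]) cube([111, 4398, 2980]);
translate([4669, 111, 0]) cube([111, 4398, 2980]);
translate([2054, 2120, 0]) {
  cube([29, 380, 1360]);
  translate([643, 0, 0]) cube([29, 380, 1360]);
  translate([29, 0, 0]) cube([614, 380, 26]);
  translate([29, 0, 321]) cube([614, 380, 26]);
  translate([29, 0, 642]) cube([614, 380, 26]);
  translate([29, 0, 963]) cube([614, 380, 26]);
  translate([29, 0, 1284]) cube([614, 380, 26]);
}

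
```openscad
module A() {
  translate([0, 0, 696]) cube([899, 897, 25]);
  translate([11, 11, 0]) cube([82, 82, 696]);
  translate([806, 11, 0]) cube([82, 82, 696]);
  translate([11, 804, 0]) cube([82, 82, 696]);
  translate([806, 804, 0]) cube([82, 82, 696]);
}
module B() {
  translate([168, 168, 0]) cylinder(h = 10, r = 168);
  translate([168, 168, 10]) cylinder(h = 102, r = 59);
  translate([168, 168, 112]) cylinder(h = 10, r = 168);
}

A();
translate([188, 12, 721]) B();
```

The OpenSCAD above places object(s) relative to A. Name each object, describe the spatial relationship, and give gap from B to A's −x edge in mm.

The spool's min-x is at 188; the table's min-x is 0; gap = 188 mm.

A is a table. B is a spool. The spool is on top of the table. The gap from the spool to the table's −x edge is 188 mm.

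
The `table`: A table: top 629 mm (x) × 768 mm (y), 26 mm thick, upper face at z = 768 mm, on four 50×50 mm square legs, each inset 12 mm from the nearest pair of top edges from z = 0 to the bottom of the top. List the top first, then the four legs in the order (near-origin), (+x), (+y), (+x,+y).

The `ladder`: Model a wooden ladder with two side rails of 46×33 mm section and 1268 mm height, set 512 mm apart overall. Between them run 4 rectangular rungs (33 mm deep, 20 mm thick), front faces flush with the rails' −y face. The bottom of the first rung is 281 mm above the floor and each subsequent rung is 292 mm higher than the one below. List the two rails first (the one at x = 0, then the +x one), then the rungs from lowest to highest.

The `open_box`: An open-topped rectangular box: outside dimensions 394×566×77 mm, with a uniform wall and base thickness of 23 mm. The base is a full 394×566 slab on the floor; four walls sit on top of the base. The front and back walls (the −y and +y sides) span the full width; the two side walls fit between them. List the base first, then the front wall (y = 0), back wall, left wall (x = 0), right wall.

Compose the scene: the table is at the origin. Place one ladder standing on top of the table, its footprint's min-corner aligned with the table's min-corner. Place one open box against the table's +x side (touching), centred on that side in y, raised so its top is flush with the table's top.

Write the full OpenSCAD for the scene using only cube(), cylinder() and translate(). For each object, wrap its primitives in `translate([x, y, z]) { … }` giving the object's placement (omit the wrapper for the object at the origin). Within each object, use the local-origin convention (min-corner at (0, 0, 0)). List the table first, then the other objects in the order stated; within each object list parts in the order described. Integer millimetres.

translate([0, 0, 742]) cube([629, 768, 26]);
translate([12, 12, 0]) cube([50, 50, 742]);
translate([567, 12, 0]) cube([50, 50, 742]);
translate([12, 706, 0]) cube([50, 50, 742]);
translate([567, 706, 0]) cube([50, 50, 742]);
translate([0, 0, 768]) {
  cube([46, 33, 1268]);
  translate([466, 0, 0]) cube([46, 33, 1268]);
  translate([46, 0, 281]) cube([420, 33, 20]);
  translate([46, 0, 573]) cube([420, 33, 20]);
  translate([46, 0, 865]) cube([420, 33, 20]);
  translate([46, 0, 1157]) cube([420, 33, 20]);
}
translate([629, 101, 691]) {
  cube([394, 566, 23]);
  translate([0, 0, 23]) cube([394, 23, 54]);
  translate([0, 543, 23]) cube([394, 23, 54]);
  translate([0, 23, 23]) cube([23, 520, 54]);
  translate([371, 23, 23]) cube([23, 520, 54]);
}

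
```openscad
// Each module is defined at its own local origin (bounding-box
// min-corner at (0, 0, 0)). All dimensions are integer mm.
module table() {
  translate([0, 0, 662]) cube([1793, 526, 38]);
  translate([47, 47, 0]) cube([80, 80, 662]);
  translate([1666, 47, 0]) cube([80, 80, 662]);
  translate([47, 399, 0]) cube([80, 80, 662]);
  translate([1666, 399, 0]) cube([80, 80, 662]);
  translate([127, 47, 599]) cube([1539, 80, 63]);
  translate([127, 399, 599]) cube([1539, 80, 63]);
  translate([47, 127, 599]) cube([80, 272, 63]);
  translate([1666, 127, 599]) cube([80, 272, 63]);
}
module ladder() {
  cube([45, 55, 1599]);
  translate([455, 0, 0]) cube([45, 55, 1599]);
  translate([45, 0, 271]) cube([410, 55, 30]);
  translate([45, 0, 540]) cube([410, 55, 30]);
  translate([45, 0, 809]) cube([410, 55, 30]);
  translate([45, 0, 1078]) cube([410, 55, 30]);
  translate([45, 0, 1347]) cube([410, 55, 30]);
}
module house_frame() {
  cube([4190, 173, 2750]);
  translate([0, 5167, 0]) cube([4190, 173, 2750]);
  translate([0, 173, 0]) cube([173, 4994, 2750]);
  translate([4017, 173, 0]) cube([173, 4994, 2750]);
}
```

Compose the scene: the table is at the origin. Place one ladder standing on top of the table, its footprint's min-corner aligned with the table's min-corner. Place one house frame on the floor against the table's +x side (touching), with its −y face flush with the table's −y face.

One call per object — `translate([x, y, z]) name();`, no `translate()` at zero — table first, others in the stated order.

table();
translate([0, 0, 700]) ladder();
translate([1793, 0, 0]) house_frame();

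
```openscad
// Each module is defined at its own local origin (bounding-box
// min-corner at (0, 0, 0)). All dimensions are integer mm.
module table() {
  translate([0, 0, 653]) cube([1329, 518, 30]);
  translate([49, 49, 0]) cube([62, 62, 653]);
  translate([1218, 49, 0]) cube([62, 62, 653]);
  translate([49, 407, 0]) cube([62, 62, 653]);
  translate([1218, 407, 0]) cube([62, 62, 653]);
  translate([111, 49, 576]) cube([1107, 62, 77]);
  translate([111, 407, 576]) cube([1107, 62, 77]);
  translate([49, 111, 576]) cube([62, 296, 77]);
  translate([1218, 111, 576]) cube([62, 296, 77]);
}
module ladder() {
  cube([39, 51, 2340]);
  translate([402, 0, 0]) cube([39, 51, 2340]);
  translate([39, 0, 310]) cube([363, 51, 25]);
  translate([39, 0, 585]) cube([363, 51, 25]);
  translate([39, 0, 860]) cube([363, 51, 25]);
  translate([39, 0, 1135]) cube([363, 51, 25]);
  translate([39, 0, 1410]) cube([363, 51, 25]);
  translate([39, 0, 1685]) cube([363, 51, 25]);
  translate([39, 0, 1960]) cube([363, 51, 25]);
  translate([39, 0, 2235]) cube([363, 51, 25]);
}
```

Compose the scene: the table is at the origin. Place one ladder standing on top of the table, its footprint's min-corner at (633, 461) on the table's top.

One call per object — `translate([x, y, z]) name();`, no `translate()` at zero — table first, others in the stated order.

table();
translate([633, 461, 683]) ladder();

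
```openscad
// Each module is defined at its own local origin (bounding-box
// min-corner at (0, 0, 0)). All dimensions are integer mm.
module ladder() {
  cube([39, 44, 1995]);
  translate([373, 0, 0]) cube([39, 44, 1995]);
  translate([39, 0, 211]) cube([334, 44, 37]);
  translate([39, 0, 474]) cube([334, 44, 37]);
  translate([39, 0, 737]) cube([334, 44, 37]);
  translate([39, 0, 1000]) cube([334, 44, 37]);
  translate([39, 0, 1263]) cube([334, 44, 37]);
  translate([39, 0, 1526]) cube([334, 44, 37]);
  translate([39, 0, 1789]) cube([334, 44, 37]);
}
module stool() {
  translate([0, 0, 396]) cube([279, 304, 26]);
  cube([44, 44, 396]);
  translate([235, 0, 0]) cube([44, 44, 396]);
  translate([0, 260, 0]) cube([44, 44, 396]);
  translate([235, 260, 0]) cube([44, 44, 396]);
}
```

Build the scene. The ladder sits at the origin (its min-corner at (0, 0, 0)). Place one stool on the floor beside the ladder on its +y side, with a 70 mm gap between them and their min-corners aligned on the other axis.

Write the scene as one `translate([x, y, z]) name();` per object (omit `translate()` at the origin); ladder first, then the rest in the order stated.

ladder();
translate([0, 114, 0]) stool();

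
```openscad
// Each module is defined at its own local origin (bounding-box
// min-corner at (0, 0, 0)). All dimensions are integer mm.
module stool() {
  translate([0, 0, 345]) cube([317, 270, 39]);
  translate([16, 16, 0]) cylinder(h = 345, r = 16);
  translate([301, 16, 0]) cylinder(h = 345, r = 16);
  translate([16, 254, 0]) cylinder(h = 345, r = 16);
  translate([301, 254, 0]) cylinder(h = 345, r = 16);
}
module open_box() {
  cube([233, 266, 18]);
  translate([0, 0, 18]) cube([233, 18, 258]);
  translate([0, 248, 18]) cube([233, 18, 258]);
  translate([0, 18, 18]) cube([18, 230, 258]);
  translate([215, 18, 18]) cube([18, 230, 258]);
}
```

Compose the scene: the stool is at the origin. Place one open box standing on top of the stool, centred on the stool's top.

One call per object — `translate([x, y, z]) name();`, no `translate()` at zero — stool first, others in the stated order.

stool();
translate([42, 2, 384]) open_box();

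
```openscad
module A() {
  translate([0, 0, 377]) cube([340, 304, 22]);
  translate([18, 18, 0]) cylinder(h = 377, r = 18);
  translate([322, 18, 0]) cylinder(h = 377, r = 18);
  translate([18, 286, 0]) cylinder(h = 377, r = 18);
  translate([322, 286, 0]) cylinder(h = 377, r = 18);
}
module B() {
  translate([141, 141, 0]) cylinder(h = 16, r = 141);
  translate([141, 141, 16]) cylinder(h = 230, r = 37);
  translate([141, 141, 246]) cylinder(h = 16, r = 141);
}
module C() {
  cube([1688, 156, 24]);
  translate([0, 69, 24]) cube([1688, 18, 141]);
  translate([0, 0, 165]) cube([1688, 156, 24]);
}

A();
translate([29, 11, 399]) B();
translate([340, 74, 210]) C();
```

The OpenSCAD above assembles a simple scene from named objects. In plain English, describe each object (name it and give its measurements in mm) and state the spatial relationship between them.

A is a four-legged stool. The seat is 340×304 mm, 22 mm thick, top at z = 399 mm. It stands on four round legs, each 36 mm in diameter, from z = 0 to the seat underside, each leg's axis is inset half a diameter from the nearest pair of seat edges (so the leg's bounding box is flush with the corner).

B is a spool: two coaxial disc flanges of radius 141 mm and thickness 16 mm, joined by a core cylinder of radius 37 mm and height 230 mm. The lower flange rests on z = 0 and the three cylinders share a vertical axis.

C is an I-beam lying along x, 1688 mm long. Overall section height 189 mm. Two flanges 156 mm wide (y) and 24 mm thick, one on the floor and one at the top; a web 18 mm thick runs between them, centred on the flange width.

The spool is on top of the stool, centred. The I-beam is beside the stool with their tops flush at z = 399.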